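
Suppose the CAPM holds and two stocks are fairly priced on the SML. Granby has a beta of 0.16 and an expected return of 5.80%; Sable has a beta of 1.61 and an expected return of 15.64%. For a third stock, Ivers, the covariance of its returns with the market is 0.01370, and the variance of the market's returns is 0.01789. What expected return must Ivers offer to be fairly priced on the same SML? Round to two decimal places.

MRP = (15.64% − 5.80%) / (1.61 − 0.16) = 6.7862%
R_f = 5.80% − 0.16 × 6.7862% = 4.7142%
β_Ivers = Cov / Var(R_m) = 0.01370 / 0.01789 = 0.7658
E(R_Ivers) = R_f + β × MRP = 4.7142% + 0.7658 × 6.7862% = 9.91%

9.91%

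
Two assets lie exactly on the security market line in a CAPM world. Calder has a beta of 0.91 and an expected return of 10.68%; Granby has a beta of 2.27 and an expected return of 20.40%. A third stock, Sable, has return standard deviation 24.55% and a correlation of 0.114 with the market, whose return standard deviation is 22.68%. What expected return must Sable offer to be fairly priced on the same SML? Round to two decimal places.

5.06%

MRP = (20.40% − 10.68%) / (2.27 − 0.91) = 7.1471%
R_f = 10.68% − 0.91 × 7.1471% = 4.1761%
β_Sable = ρ·σ_i/σ_m = 0.114 × 24.55 / 22.68 = 0.1234
E(R_Sable) = R_f + β × MRP = 4.1761% + 0.1234 × 7.1471% = 5.06%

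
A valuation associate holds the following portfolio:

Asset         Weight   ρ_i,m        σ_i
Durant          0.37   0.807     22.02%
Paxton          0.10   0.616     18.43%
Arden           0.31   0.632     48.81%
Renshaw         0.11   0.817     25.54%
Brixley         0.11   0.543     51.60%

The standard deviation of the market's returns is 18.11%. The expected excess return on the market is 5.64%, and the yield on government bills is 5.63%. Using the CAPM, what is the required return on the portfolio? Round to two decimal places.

12.68%

β_Durant = 0.807 × 22.02% / 18.11% = 0.9812
β_Paxton = 0.616 × 18.43% / 18.11% = 0.6269
β_Arden = 0.632 × 48.81% / 18.11% = 1.7034
β_Renshaw = 0.817 × 25.54% / 18.11% = 1.1522
β_Brixley = 0.543 × 51.60% / 18.11% = 1.5471
β_P = Σ w_i β_i = 0.37×0.9812 + 0.10×0.6269 + 0.31×1.7034 + 0.11×1.1522 + 0.11×1.5471 = 1.2507
E(R_P) = R_f + β_P × MRP = 5.63% + 1.2507 × 5.64% = 12.68%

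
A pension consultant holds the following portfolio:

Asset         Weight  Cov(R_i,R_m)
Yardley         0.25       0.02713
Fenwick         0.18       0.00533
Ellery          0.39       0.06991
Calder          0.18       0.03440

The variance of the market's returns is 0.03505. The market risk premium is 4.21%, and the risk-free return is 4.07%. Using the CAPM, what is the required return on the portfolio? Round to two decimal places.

9.02%

β_Yardley = 0.02713 / 0.03505 = 0.7740
β_Fenwick = 0.00533 / 0.03505 = 0.1521
β_Ellery = 0.06991 / 0.03505 = 1.9946
β_Calder = 0.03440 / 0.03505 = 0.9815
β_P = Σ w_i β_i = 0.25×0.7740 + 0.18×0.1521 + 0.39×1.9946 + 0.18×0.9815 = 1.1754
E(R_P) = R_f + β_P × MRP = 4.07% + 1.1754 × 4.21% = 9.02%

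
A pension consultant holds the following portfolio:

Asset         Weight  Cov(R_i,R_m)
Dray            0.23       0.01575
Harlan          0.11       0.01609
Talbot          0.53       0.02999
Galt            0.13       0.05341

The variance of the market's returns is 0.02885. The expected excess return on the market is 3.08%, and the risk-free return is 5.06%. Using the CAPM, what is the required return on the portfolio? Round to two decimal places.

β_Dray = 0.01575 / 0.02885 = 0.5459
β_Harlan = 0.01609 / 0.02885 = 0.5577
β_Talbot = 0.02999 / 0.02885 = 1.0395
β_Galt = 0.05341 / 0.02885 = 1.8513
β_P = Σ w_i β_i = 0.23×0.5459 + 0.11×0.5577 + 0.53×1.0395 + 0.13×1.8513 = 0.9785
E(R_P) = R_f + β_P × MRP = 5.06% + 0.9785 × 3.08% = 8.07%

8.07%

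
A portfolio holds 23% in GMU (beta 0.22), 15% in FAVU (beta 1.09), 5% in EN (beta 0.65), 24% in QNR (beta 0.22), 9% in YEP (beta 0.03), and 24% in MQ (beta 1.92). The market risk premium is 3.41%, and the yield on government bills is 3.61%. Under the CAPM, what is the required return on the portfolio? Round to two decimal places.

6.21%

β_P = Σ w_i β_i = 0.23×0.22 + 0.15×1.09 + 0.05×0.65 + 0.24×0.22 + 0.09×0.03 + 0.24×1.92 = 0.7629
E(R_P) = R_f + β_P × MRP = 3.61% + 0.7629 × 3.41% = 6.21%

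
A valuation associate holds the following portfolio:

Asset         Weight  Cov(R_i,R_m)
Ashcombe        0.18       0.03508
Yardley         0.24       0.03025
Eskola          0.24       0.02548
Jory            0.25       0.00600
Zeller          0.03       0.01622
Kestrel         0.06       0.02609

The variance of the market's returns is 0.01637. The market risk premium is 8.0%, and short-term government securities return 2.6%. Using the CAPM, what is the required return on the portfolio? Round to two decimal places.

β_Ashcombe = 0.03508 / 0.01637 = 2.1429
β_Yardley = 0.03025 / 0.01637 = 1.8479
β_Eskola = 0.02548 / 0.01637 = 1.5565
β_Jory = 0.00600 / 0.01637 = 0.3665
β_Zeller = 0.01622 / 0.01637 = 0.9908
β_Kestrel = 0.02609 / 0.01637 = 1.5938
β_P = Σ w_i β_i = 0.18×2.1429 + 0.24×1.8479 + 0.24×1.5565 + 0.25×0.3665 + 0.03×0.9908 + 0.06×1.5938 = 1.4198
E(R_P) = R_f + β_P × MRP = 2.6% + 1.4198 × 8.0% = 13.96%

13.96%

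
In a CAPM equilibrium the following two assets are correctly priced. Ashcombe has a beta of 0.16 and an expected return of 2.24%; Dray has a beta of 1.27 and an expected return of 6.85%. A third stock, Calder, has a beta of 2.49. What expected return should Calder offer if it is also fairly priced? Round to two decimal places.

MRP (SML slope) = (6.85% − 2.24%) / (1.27 − 0.16) = 4.61% / 1.11 = 4.1532%
R_f (intercept) = 2.24% − 0.16 × 4.1532% = 1.5755%
E(R_Calder) = R_f + β × MRP = 1.5755% + 2.49 × 4.1532% = 11.92%

11.92%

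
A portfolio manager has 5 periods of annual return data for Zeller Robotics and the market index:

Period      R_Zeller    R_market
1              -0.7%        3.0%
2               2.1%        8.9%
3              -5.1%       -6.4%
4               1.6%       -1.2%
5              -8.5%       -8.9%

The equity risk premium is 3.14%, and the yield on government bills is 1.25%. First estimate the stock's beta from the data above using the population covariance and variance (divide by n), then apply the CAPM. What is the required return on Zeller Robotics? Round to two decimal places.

2.98%

Mean R_i = (-0.7 + 2.1 − 5.1 + 1.6 − 8.5) / 5 = -2.1200%
Mean R_m = (3.0 + 8.9 − 6.4 − 1.2 − 8.9) / 5 = -0.9200%
Σ(R_i − R̄_i)(R_m − R̄_m) = 113.2080  ⇒  Cov = 113.2080 / 5 = 22.6416
Σ(R_m − R̄_m)² = 205.5880  ⇒  Var(R_m) = 205.5880 / 5 = 41.1176
β = Cov / Var(R_m) = 22.6416 / 41.1176 = 0.5507
E(R) = R_f + β × MRP = 1.25% + 0.5507 × 3.14% = 2.98%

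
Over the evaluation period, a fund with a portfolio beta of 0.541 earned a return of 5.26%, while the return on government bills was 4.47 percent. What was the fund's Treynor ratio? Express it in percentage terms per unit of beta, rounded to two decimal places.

1.46%

Treynor = (R_P − R_f) / β_P = (5.26% − 4.47%) / 0.5410 = 0.79% / 0.5410 = 1.46%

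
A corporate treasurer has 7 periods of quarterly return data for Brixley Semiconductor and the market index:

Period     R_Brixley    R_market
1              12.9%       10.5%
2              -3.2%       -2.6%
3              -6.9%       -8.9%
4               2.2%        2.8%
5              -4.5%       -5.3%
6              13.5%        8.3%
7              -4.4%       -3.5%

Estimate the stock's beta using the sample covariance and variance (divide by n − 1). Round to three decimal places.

1.153

Mean R_i = (12.9 − 3.2 − 6.9 + 2.2 − 4.5 + 13.5 − 4.4) / 7 = 1.3714%
Mean R_m = (10.5 − 2.6 − 8.9 + 2.8 − 5.3 + 8.3 − 3.5) / 7 = 0.1857%
Σ(R_i − R̄_i)(R_m − R̄_m) = 360.8571  ⇒  Cov = 360.8571 / 6 = 60.1429
Σ(R_m − R̄_m)² = 313.0486  ⇒  Var(R_m) = 313.0486 / 6 = 52.1748
β = Cov / Var(R_m) = 60.1429 / 52.1748 = 1.1527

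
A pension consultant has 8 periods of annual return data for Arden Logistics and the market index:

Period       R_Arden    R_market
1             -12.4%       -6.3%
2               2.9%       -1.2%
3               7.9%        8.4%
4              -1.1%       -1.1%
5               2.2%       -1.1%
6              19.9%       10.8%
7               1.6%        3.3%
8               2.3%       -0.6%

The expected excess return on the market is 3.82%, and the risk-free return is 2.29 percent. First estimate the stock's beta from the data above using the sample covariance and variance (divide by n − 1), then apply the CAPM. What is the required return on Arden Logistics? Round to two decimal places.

Mean R_i = (-12.4 + 2.9 + 7.9 − 1.1 + 2.2 + 19.9 + 1.6 + 2.3) / 8 = 2.9125%
Mean R_m = (-6.3 − 1.2 + 8.4 − 1.1 − 1.1 + 10.8 + 3.3 − 0.6) / 8 = 1.5250%
Σ(R_i − R̄_i)(R_m − R̄_m) = 323.0775  ⇒  Cov = 323.0775 / 7 = 46.1539
Σ(R_m − R̄_m)² = 223.3950  ⇒  Var(R_m) = 223.3950 / 7 = 31.9136
β = Cov / Var(R_m) = 46.1539 / 31.9136 = 1.4462
E(R) = R_f + β × MRP = 2.29% + 1.4462 × 3.82% = 7.81%

7.81%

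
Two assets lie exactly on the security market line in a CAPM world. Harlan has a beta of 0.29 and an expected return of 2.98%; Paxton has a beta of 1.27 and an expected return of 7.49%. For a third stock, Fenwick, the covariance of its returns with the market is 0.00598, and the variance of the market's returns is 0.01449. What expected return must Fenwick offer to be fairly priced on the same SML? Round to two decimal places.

MRP = (7.49% − 2.98%) / (1.27 − 0.29) = 4.6020%
R_f = 2.98% − 0.29 × 4.6020% = 1.6454%
β_Fenwick = Cov / Var(R_m) = 0.00598 / 0.01449 = 0.4127
E(R_Fenwick) = R_f + β × MRP = 1.6454% + 0.4127 × 4.6020% = 3.54%

3.54%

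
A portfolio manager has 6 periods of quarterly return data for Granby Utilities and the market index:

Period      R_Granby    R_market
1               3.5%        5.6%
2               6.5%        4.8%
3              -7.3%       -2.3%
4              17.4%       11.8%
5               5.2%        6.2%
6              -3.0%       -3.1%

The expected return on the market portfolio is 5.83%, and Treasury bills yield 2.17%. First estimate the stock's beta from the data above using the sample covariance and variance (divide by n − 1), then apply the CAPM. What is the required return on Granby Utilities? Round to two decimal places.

Mean R_i = (3.5 + 6.5 − 7.3 + 17.4 + 5.2 − 3.0) / 6 = 3.7167%
Mean R_m = (5.6 + 4.8 − 2.3 + 11.8 + 6.2 − 3.1) / 6 = 3.8333%
Σ(R_i − R̄_i)(R_m − R̄_m) = 228.9667  ⇒  Cov = 228.9667 / 5 = 45.7933
Σ(R_m − R̄_m)² = 158.8133  ⇒  Var(R_m) = 158.8133 / 5 = 31.7627
β = Cov / Var(R_m) = 45.7933 / 31.7627 = 1.4417
MRP = 5.83% − 2.17% = 3.66%
E(R) = R_f + β × MRP = 2.17% + 1.4417 × 3.66% = 7.45%

7.45%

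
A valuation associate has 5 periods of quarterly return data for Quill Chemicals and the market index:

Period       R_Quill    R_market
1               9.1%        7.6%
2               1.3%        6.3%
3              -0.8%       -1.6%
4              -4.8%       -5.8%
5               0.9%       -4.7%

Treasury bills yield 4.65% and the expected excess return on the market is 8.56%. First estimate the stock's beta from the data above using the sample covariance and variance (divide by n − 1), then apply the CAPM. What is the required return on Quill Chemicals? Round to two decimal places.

10.18%

Mean R_i = (9.1 + 1.3 − 0.8 − 4.8 + 0.9) / 5 = 1.1400%
Mean R_m = (7.6 + 6.3 − 1.6 − 5.8 − 4.7) / 5 = 0.3600%
Σ(R_i − R̄_i)(R_m − R̄_m) = 100.1880  ⇒  Cov = 100.1880 / 4 = 25.0470
Σ(R_m − R̄_m)² = 155.0920  ⇒  Var(R_m) = 155.0920 / 4 = 38.7730
β = Cov / Var(R_m) = 25.0470 / 38.7730 = 0.6460
E(R) = R_f + β × MRP = 4.65% + 0.6460 × 8.56% = 10.18%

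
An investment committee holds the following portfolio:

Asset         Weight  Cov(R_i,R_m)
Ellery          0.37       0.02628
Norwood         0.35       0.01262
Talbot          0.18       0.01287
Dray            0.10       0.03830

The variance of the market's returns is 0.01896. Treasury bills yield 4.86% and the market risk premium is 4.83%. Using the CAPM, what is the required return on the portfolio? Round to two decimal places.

10.03%

β_Ellery = 0.02628 / 0.01896 = 1.3861
β_Norwood = 0.01262 / 0.01896 = 0.6656
β_Talbot = 0.01287 / 0.01896 = 0.6788
β_Dray = 0.03830 / 0.01896 = 2.0200
β_P = Σ w_i β_i = 0.37×1.3861 + 0.35×0.6656 + 0.18×0.6788 + 0.10×2.0200 = 1.0700
E(R_P) = R_f + β_P × MRP = 4.86% + 1.0700 × 4.83% = 10.03%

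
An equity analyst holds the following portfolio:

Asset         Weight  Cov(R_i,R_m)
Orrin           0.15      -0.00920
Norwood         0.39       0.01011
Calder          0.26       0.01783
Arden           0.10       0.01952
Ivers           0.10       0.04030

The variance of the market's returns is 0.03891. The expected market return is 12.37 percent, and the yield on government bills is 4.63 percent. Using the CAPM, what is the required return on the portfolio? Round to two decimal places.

β_Orrin = -0.00920 / 0.03891 = -0.2364
β_Norwood = 0.01011 / 0.03891 = 0.2598
β_Calder = 0.01783 / 0.03891 = 0.4582
β_Arden = 0.01952 / 0.03891 = 0.5017
β_Ivers = 0.04030 / 0.03891 = 1.0357
β_P = Σ w_i β_i = 0.15×-0.2364 + 0.39×0.2598 + 0.26×0.4582 + 0.10×0.5017 + 0.10×1.0357 = 0.3387
MRP = 12.37% − 4.63% = 7.74%
E(R_P) = R_f + β_P × MRP = 4.63% + 0.3387 × 7.74% = 7.25%

7.25%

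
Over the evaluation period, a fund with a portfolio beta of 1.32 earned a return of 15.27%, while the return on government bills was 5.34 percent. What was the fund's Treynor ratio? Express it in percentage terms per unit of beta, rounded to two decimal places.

7.52%

Treynor = (R_P − R_f) / β_P = (15.27% − 5.34%) / 1.3200 = 9.93% / 1.3200 = 7.52%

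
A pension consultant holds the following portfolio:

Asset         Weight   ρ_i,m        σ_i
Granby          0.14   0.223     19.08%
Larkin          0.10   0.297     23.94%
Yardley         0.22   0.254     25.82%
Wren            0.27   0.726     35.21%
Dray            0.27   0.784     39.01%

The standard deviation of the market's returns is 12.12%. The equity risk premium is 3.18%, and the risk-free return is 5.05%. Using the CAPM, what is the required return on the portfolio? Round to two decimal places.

β_Granby = 0.223 × 19.08% / 12.12% = 0.3511
β_Larkin = 0.297 × 23.94% / 12.12% = 0.5866
β_Yardley = 0.254 × 25.82% / 12.12% = 0.5411
β_Wren = 0.726 × 35.21% / 12.12% = 2.1091
β_Dray = 0.784 × 39.01% / 12.12% = 2.5234
β_P = Σ w_i β_i = 0.14×0.3511 + 0.10×0.5866 + 0.22×0.5411 + 0.27×2.1091 + 0.27×2.5234 = 1.4776
E(R_P) = R_f + β_P × MRP = 5.05% + 1.4776 × 3.18% = 9.75%

9.75%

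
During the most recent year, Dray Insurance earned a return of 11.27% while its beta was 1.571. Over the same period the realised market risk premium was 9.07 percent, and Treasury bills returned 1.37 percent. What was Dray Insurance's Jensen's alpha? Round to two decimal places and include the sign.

CAPM benchmark = R_f + β(R_m − R_f) = 1.37% + 1.571 × 9.07% = 15.61897%
α = actual − benchmark = 11.27% − 15.61897% = -4.35%

-4.35%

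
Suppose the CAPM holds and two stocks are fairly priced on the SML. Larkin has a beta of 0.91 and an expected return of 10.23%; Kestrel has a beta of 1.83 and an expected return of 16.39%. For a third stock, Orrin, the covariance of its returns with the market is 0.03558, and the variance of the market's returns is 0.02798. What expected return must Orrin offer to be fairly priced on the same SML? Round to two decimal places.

MRP = (16.39% − 10.23%) / (1.83 − 0.91) = 6.6957%
R_f = 10.23% − 0.91 × 6.6957% = 4.1369%
β_Orrin = Cov / Var(R_m) = 0.03558 / 0.02798 = 1.2716
E(R_Orrin) = R_f + β × MRP = 4.1369% + 1.2716 × 6.6957% = 12.65%

12.65%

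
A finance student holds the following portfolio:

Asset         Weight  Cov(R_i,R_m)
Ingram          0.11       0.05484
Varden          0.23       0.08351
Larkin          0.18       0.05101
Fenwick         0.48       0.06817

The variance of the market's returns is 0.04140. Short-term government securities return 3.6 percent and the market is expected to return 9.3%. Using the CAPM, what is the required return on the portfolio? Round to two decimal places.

12.84%

β_Ingram = 0.05484 / 0.04140 = 1.3246
β_Varden = 0.08351 / 0.04140 = 2.0171
β_Larkin = 0.05101 / 0.04140 = 1.2321
β_Fenwick = 0.06817 / 0.04140 = 1.6466
β_P = Σ w_i β_i = 0.11×1.3246 + 0.23×2.0171 + 0.18×1.2321 + 0.48×1.6466 = 1.6218
MRP = 9.3% − 3.6% = 5.70%
E(R_P) = R_f + β_P × MRP = 3.6% + 1.6218 × 5.7% = 12.84%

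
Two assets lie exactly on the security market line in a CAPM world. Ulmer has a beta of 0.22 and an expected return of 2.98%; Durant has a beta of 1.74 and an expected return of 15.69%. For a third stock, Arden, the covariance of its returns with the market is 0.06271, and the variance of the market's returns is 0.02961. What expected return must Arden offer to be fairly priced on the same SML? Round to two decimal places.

18.85%

MRP = (15.69% − 2.98%) / (1.74 − 0.22) = 8.3618%
R_f = 2.98% − 0.22 × 8.3618% = 1.1404%
β_Arden = Cov / Var(R_m) = 0.06271 / 0.02961 = 2.1179
E(R_Arden) = R_f + β × MRP = 1.1404% + 2.1179 × 8.3618% = 18.85%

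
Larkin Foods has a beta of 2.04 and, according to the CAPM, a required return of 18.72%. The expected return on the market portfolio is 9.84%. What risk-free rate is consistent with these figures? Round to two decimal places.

E(R) = R_f + β(E(R_m) − R_f) = R_f(1 − β) + β·E(R_m)
18.72% = R_f × (1 − 2.04) + 2.04 × 9.84%
18.72% = R_f × -1.04 + 20.0736%
R_f = (18.72% − 20.0736%) / -1.04 = 1.30%

1.30%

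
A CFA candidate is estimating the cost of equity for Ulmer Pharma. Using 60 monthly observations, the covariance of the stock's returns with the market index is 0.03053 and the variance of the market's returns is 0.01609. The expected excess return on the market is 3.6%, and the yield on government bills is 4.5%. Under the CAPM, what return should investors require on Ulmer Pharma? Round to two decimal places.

β = Cov(R_i, R_m) / Var(R_m) = 0.03053 / 0.01609 = 1.8975
E(R) = R_f + β × MRP = 4.5% + 1.8975 × 3.6% = 11.33%

11.33%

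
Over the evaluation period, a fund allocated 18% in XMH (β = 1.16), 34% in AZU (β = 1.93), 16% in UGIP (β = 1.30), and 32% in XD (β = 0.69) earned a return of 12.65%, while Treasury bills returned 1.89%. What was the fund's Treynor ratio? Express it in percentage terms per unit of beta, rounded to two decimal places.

8.32%

β_P = 0.18×1.16 + 0.34×1.93 + 0.16×1.30 + 0.32×0.69 = 1.2938
Treynor = (R_P − R_f) / β_P = (12.65% − 1.89%) / 1.2938 = 10.76% / 1.2938 = 8.32%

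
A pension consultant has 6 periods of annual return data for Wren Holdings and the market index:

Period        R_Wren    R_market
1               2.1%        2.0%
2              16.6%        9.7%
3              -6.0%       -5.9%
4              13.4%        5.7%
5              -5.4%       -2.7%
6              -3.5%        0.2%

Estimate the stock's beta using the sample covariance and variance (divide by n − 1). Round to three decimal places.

1.665

Mean R_i = (2.1 + 16.6 − 6.0 + 13.4 − 5.4 − 3.5) / 6 = 2.8667%
Mean R_m = (2.0 + 9.7 − 5.9 + 5.7 − 2.7 + 0.2) / 6 = 1.5000%
Σ(R_i − R̄_i)(R_m − R̄_m) = 265.0800  ⇒  Cov = 265.0800 / 5 = 53.0160
Σ(R_m − R̄_m)² = 159.2200  ⇒  Var(R_m) = 159.2200 / 5 = 31.8440
β = Cov / Var(R_m) = 53.0160 / 31.8440 = 1.6649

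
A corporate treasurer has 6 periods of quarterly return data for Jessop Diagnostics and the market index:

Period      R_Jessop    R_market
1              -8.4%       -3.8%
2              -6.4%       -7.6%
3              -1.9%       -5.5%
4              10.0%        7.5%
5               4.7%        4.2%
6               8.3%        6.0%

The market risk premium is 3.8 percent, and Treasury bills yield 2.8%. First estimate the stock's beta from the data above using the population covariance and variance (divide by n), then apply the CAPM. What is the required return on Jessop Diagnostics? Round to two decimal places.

Mean R_i = (-8.4 − 6.4 − 1.9 + 10.0 + 4.7 + 8.3) / 6 = 1.0500%
Mean R_m = (-3.8 − 7.6 − 5.5 + 7.5 + 4.2 + 6.0) / 6 = 0.1333%
Σ(R_i − R̄_i)(R_m − R̄_m) = 234.7100  ⇒  Cov = 234.7100 / 6 = 39.1183
Σ(R_m − R̄_m)² = 212.2333  ⇒  Var(R_m) = 212.2333 / 6 = 35.3722
β = Cov / Var(R_m) = 39.1183 / 35.3722 = 1.1059
E(R) = R_f + β × MRP = 2.8% + 1.1059 × 3.8% = 7.00%

7.00%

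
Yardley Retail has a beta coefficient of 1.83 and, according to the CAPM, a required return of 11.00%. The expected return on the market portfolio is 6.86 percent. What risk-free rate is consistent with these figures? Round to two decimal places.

E(R) = R_f + β(E(R_m) − R_f) = R_f(1 − β) + β·E(R_m)
11.00% = R_f × (1 − 1.83) + 1.83 × 6.86%
11.00% = R_f × -0.83 + 12.5538%
R_f = (11.00% − 12.5538%) / -0.83 = 1.87%

1.87%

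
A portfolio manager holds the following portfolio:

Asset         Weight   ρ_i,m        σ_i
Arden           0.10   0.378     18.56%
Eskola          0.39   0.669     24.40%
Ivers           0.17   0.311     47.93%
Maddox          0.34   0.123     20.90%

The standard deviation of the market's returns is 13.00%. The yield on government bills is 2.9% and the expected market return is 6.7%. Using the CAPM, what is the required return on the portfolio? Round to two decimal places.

5.96%

β_Arden = 0.378 × 18.56% / 13.00% = 0.5397
β_Eskola = 0.669 × 24.40% / 13.00% = 1.2557
β_Ivers = 0.311 × 47.93% / 13.00% = 1.1466
β_Maddox = 0.123 × 20.90% / 13.00% = 0.1977
β_P = Σ w_i β_i = 0.10×0.5397 + 0.39×1.2557 + 0.17×1.1466 + 0.34×0.1977 = 0.8058
MRP = 6.7% − 2.9% = 3.80%
E(R_P) = R_f + β_P × MRP = 2.9% + 0.8058 × 3.8% = 5.96%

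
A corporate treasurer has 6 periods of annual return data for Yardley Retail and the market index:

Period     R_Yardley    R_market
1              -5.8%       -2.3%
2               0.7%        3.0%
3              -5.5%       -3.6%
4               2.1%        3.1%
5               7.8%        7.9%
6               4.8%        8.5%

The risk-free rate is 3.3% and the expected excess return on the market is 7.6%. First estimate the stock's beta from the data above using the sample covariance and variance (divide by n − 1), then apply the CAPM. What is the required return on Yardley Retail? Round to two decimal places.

Mean R_i = (-5.8 + 0.7 − 5.5 + 2.1 + 7.8 + 4.8) / 6 = 0.6833%
Mean R_m = (-2.3 + 3.0 − 3.6 + 3.1 + 7.9 + 8.5) / 6 = 2.7667%
Σ(R_i − R̄_i)(R_m − R̄_m) = 132.8267  ⇒  Cov = 132.8267 / 5 = 26.5653
Σ(R_m − R̄_m)² = 125.5933  ⇒  Var(R_m) = 125.5933 / 5 = 25.1187
β = Cov / Var(R_m) = 26.5653 / 25.1187 = 1.0576
E(R) = R_f + β × MRP = 3.3% + 1.0576 × 7.6% = 11.34%

11.34%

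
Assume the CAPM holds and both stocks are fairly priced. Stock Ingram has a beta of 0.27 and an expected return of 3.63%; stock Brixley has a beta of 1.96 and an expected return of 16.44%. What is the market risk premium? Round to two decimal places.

7.58%

Both satisfy E(R) = R_f + β·MRP, so the slope of the SML is
MRP = (16.44% − 3.63%) / (1.96 − 0.27) = 12.81% / 1.69 = 7.5799%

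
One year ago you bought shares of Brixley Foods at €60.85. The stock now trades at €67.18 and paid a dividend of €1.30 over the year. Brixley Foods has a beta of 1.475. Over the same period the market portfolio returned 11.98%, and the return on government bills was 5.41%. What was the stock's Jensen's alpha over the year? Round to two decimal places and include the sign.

-2.56%

Realised HPR = (P1 + D1 − P0) / P0 = (67.18 + 1.30 − 60.85) / 60.85 = 7.63 / 60.85 = 12.5390%
MRP = 11.98% − 5.41% = 6.57%
CAPM required = R_f + β·MRP = 5.41% + 1.475 × 6.57% = 15.10075%
α = realised − required = 12.5390% − 15.10075% = -2.56%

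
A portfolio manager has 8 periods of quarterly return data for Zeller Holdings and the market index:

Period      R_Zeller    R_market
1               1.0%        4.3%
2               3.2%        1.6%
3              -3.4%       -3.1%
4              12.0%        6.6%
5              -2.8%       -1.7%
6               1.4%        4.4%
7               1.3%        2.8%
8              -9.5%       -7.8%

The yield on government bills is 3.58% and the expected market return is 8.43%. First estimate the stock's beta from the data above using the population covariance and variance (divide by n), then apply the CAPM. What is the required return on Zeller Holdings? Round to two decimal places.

Mean R_i = (1.0 + 3.2 − 3.4 + 12.0 − 2.8 + 1.4 + 1.3 − 9.5) / 8 = 0.4000%
Mean R_m = (4.3 + 1.6 − 3.1 + 6.6 − 1.7 + 4.4 + 2.8 − 7.8) / 8 = 0.8875%
Σ(R_i − R̄_i)(R_m − R̄_m) = 184.9800  ⇒  Cov = 184.9800 / 8 = 23.1225
Σ(R_m − R̄_m)² = 158.8488  ⇒  Var(R_m) = 158.8488 / 8 = 19.8561
β = Cov / Var(R_m) = 23.1225 / 19.8561 = 1.1645
MRP = 8.43% − 3.58% = 4.85%
E(R) = R_f + β × MRP = 3.58% + 1.1645 × 4.85% = 9.23%

9.23%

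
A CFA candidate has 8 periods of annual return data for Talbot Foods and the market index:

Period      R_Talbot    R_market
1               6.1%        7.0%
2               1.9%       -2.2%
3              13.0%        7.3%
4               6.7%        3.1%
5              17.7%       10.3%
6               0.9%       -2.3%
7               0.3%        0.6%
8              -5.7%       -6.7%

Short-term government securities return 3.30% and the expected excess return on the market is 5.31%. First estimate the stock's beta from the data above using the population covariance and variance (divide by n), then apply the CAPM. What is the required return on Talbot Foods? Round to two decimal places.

9.70%

Mean R_i = (6.1 + 1.9 + 13.0 + 6.7 + 17.7 + 0.9 + 0.3 − 5.7) / 8 = 5.1125%
Mean R_m = (7.0 − 2.2 + 7.3 + 3.1 + 10.3 − 2.3 + 0.6 − 6.7) / 8 = 2.1375%
Σ(R_i − R̄_i)(R_m − R̄_m) = 285.3763  ⇒  Cov = 285.3763 / 8 = 35.6720
Σ(R_m − R̄_m)² = 236.8188  ⇒  Var(R_m) = 236.8188 / 8 = 29.6024
β = Cov / Var(R_m) = 35.6720 / 29.6024 = 1.2050
E(R) = R_f + β × MRP = 3.30% + 1.2050 × 5.31% = 9.70%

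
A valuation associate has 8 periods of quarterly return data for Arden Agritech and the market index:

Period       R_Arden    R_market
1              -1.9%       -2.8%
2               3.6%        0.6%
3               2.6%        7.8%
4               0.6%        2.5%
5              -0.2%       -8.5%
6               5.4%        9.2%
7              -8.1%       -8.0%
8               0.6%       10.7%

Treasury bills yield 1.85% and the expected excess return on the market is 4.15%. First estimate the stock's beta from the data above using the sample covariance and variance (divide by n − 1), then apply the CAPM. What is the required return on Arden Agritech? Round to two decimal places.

3.41%

Mean R_i = (-1.9 + 3.6 + 2.6 + 0.6 − 0.2 + 5.4 − 8.1 + 0.6) / 8 = 0.3250%
Mean R_m = (-2.8 + 0.6 + 7.8 + 2.5 − 8.5 + 9.2 − 8.0 + 10.7) / 8 = 1.4375%
Σ(R_i − R̄_i)(R_m − R̄_m) = 148.1225  ⇒  Cov = 148.1225 / 7 = 21.1604
Σ(R_m − R̄_m)² = 394.1388  ⇒  Var(R_m) = 394.1388 / 7 = 56.3055
β = Cov / Var(R_m) = 21.1604 / 56.3055 = 0.3758
E(R) = R_f + β × MRP = 1.85% + 0.3758 × 4.15% = 3.41%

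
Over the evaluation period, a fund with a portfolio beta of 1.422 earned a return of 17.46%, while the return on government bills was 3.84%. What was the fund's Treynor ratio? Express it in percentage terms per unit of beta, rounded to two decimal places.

9.58%

Treynor = (R_P − R_f) / β_P = (17.46% − 3.84%) / 1.4220 = 13.62% / 1.4220 = 9.58%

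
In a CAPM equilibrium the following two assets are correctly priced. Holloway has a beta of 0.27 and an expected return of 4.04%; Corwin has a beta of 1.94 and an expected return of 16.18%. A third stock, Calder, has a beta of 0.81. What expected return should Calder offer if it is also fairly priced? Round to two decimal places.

7.97%

MRP (SML slope) = (16.18% − 4.04%) / (1.94 − 0.27) = 12.14% / 1.67 = 7.2695%
R_f (intercept) = 4.04% − 0.27 × 7.2695% = 2.0772%
E(R_Calder) = R_f + β × MRP = 2.0772% + 0.81 × 7.2695% = 7.97%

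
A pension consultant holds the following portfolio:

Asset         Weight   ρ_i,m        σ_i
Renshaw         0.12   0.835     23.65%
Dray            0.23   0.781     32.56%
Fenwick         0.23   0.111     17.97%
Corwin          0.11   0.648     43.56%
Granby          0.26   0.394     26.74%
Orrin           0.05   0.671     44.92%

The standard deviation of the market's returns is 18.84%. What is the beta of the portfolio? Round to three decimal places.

0.851

β_Renshaw = 0.835 × 23.65% / 18.84% = 1.0482
β_Dray = 0.781 × 32.56% / 18.84% = 1.3498
β_Fenwick = 0.111 × 17.97% / 18.84% = 0.1059
β_Corwin = 0.648 × 43.56% / 18.84% = 1.4982
β_Granby = 0.394 × 26.74% / 18.84% = 0.5592
β_Orrin = 0.671 × 44.92% / 18.84% = 1.5999
β_P = Σ w_i β_i = 0.12×1.0482 + 0.23×1.3498 + 0.23×0.1059 + 0.11×1.4982 + 0.26×0.5592 + 0.05×1.5999 = 0.8508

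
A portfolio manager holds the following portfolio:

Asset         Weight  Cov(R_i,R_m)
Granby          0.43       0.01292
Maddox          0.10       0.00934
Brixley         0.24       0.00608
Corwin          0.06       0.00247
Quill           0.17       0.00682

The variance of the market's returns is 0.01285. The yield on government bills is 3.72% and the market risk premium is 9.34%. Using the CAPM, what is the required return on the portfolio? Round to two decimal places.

10.45%

β_Granby = 0.01292 / 0.01285 = 1.0054
β_Maddox = 0.00934 / 0.01285 = 0.7268
β_Brixley = 0.00608 / 0.01285 = 0.4732
β_Corwin = 0.00247 / 0.01285 = 0.1922
β_Quill = 0.00682 / 0.01285 = 0.5307
β_P = Σ w_i β_i = 0.43×1.0054 + 0.10×0.7268 + 0.24×0.4732 + 0.06×0.1922 + 0.17×0.5307 = 0.7203
E(R_P) = R_f + β_P × MRP = 3.72% + 0.7203 × 9.34% = 10.45%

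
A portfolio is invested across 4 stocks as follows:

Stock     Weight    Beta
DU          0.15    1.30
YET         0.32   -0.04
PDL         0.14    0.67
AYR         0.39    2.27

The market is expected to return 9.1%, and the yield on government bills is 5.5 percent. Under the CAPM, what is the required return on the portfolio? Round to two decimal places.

β_P = Σ w_i β_i = 0.15×1.30 + 0.32×-0.04 + 0.14×0.67 + 0.39×2.27 = 1.1613
MRP = 9.1% − 5.5% = 3.60%
E(R_P) = R_f + β_P × MRP = 5.5% + 1.1613 × 3.6% = 9.68%

9.68%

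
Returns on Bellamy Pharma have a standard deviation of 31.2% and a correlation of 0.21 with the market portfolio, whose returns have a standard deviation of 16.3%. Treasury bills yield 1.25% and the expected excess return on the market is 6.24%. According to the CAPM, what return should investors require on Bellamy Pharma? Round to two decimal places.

β = ρ × σ_i / σ_m = 0.21 × 31.2% / 16.3% = 0.4020
E(R) = 1.25% + 0.4020 × 6.24% = 3.76%

3.76%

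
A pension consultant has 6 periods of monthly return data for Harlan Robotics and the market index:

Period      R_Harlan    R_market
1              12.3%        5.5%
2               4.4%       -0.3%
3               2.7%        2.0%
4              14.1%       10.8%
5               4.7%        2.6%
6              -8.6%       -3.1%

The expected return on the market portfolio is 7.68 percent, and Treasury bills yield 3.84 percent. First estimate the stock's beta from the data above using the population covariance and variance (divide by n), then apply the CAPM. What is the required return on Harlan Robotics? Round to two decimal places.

9.67%

Mean R_i = (12.3 + 4.4 + 2.7 + 14.1 + 4.7 − 8.6) / 6 = 4.9333%
Mean R_m = (5.5 − 0.3 + 2.0 + 10.8 + 2.6 − 3.1) / 6 = 2.9167%
Σ(R_i − R̄_i)(R_m − R̄_m) = 176.5567  ⇒  Cov = 176.5567 / 6 = 29.4261
Σ(R_m − R̄_m)² = 116.3083  ⇒  Var(R_m) = 116.3083 / 6 = 19.3847
β = Cov / Var(R_m) = 29.4261 / 19.3847 = 1.5180
MRP = 7.68% − 3.84% = 3.84%
E(R) = R_f + β × MRP = 3.84% + 1.5180 × 3.84% = 9.67%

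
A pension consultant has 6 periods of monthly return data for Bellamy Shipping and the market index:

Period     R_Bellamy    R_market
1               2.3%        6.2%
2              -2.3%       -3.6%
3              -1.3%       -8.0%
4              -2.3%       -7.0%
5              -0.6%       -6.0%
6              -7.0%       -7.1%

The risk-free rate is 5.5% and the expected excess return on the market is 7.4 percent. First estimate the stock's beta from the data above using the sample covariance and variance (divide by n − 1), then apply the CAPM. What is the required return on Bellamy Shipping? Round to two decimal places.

Mean R_i = (2.3 − 2.3 − 1.3 − 2.3 − 0.6 − 7.0) / 6 = -1.8667%
Mean R_m = (6.2 − 3.6 − 8.0 − 7.0 − 6.0 − 7.1) / 6 = -4.2500%
Σ(R_i − R̄_i)(R_m − R̄_m) = 54.7400  ⇒  Cov = 54.7400 / 5 = 10.9480
Σ(R_m − R̄_m)² = 142.4350  ⇒  Var(R_m) = 142.4350 / 5 = 28.4870
β = Cov / Var(R_m) = 10.9480 / 28.4870 = 0.3843
E(R) = R_f + β × MRP = 5.5% + 0.3843 × 7.4% = 8.34%

8.34%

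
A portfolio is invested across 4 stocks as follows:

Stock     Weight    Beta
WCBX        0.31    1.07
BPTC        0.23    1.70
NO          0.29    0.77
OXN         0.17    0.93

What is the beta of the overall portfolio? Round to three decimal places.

1.104

β_P = Σ w_i β_i = 0.31×1.07 + 0.23×1.70 + 0.29×0.77 + 0.17×0.93 = 1.1041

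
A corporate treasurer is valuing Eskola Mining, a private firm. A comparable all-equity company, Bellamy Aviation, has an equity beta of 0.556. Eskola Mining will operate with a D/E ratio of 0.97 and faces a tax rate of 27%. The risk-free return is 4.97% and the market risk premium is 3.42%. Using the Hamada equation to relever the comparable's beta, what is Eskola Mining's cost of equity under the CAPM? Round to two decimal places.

8.22%

β_L = β_U × [1 + (1 − t)(D/E)] = 0.556 × [1 + (1 − 0.27) × 0.97]
    = 0.556 × [1 + 0.73 × 0.97] = 0.556 × 1.7081 = 0.9497
E(R) = R_f + β_L × MRP = 4.97% + 0.9497 × 3.42% = 8.22%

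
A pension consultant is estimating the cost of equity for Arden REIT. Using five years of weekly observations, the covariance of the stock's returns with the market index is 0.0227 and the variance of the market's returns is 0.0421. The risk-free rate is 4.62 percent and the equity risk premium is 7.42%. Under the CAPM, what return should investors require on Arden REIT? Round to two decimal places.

β = Cov(R_i, R_m) / Var(R_m) = 0.0227 / 0.0421 = 0.5392
E(R) = R_f + β × MRP = 4.62% + 0.5392 × 7.42% = 8.62%

8.62%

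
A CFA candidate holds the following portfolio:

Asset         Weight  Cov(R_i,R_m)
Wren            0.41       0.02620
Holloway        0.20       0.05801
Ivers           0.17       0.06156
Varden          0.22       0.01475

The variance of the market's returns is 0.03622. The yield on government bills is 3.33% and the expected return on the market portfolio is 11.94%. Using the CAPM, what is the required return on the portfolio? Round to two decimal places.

β_Wren = 0.02620 / 0.03622 = 0.7234
β_Holloway = 0.05801 / 0.03622 = 1.6016
β_Ivers = 0.06156 / 0.03622 = 1.6996
β_Varden = 0.01475 / 0.03622 = 0.4072
β_P = Σ w_i β_i = 0.41×0.7234 + 0.20×1.6016 + 0.17×1.6996 + 0.22×0.4072 = 0.9954
MRP = 11.94% − 3.33% = 8.61%
E(R_P) = R_f + β_P × MRP = 3.33% + 0.9954 × 8.61% = 11.90%

11.90%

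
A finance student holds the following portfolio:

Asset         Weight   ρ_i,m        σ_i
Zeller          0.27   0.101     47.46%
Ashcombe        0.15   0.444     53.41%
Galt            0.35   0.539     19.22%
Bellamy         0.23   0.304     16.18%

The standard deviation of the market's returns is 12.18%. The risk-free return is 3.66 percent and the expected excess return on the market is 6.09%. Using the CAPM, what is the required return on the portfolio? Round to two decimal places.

8.46%

β_Zeller = 0.101 × 47.46% / 12.18% = 0.3936
β_Ashcombe = 0.444 × 53.41% / 12.18% = 1.9470
β_Galt = 0.539 × 19.22% / 12.18% = 0.8505
β_Bellamy = 0.304 × 16.18% / 12.18% = 0.4038
β_P = Σ w_i β_i = 0.27×0.3936 + 0.15×1.9470 + 0.35×0.8505 + 0.23×0.4038 = 0.7889
E(R_P) = R_f + β_P × MRP = 3.66% + 0.7889 × 6.09% = 8.46%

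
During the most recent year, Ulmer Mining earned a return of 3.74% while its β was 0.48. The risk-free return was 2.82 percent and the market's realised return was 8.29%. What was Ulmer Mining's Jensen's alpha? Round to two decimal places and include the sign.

Market excess return = 8.29% − 2.82% = 5.47%
CAPM benchmark = R_f + β(R_m − R_f) = 2.82% + 0.48 × 5.47% = 5.4456%
α = actual − benchmark = 3.74% − 5.4456% = -1.71%

-1.71%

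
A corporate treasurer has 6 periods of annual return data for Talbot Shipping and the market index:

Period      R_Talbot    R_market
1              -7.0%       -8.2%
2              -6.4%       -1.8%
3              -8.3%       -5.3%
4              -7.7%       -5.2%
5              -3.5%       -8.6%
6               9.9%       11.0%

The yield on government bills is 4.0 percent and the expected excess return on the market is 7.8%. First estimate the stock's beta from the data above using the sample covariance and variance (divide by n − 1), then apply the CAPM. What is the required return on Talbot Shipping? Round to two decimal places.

10.53%

Mean R_i = (-7.0 − 6.4 − 8.3 − 7.7 − 3.5 + 9.9) / 6 = -3.8333%
Mean R_m = (-8.2 − 1.8 − 5.3 − 5.2 − 8.6 + 11.0) / 6 = -3.0167%
Σ(R_i − R̄_i)(R_m − R̄_m) = 222.5667  ⇒  Cov = 222.5667 / 5 = 44.5133
Σ(R_m − R̄_m)² = 265.9683  ⇒  Var(R_m) = 265.9683 / 5 = 53.1937
β = Cov / Var(R_m) = 44.5133 / 53.1937 = 0.8368
E(R) = R_f + β × MRP = 4.0% + 0.8368 × 7.8% = 10.53%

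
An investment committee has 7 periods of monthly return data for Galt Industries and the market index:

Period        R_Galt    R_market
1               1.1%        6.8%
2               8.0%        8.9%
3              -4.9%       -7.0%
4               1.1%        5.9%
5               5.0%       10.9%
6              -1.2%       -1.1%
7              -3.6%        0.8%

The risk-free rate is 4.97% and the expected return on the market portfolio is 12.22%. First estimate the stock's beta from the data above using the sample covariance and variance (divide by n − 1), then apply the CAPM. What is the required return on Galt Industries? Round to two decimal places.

Mean R_i = (1.1 + 8.0 − 4.9 + 1.1 + 5.0 − 1.2 − 3.6) / 7 = 0.7857%
Mean R_m = (6.8 + 8.9 − 7.0 + 5.9 + 10.9 − 1.1 + 0.8) / 7 = 3.6000%
Σ(R_i − R̄_i)(R_m − R̄_m) = 152.6100  ⇒  Cov = 152.6100 / 6 = 25.4350
Σ(R_m − R̄_m)² = 239.2000  ⇒  Var(R_m) = 239.2000 / 6 = 39.8667
β = Cov / Var(R_m) = 25.4350 / 39.8667 = 0.6380
MRP = 12.22% − 4.97% = 7.25%
E(R) = R_f + β × MRP = 4.97% + 0.6380 × 7.25% = 9.60%

9.60%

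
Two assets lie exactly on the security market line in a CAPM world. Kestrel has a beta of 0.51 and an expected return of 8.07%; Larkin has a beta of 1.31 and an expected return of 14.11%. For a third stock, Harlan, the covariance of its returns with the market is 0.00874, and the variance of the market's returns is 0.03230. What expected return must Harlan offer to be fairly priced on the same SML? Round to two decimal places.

MRP = (14.11% − 8.07%) / (1.31 − 0.51) = 7.5500%
R_f = 8.07% − 0.51 × 7.5500% = 4.2195%
β_Harlan = Cov / Var(R_m) = 0.00874 / 0.03230 = 0.2706
E(R_Harlan) = R_f + β × MRP = 4.2195% + 0.2706 × 7.5500% = 6.26%

6.26%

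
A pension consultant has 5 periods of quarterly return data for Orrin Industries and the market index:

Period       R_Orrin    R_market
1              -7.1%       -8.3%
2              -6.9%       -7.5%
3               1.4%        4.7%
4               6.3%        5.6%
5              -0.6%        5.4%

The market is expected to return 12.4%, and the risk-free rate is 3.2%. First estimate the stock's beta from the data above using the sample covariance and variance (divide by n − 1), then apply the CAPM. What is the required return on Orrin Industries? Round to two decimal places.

Mean R_i = (-7.1 − 6.9 + 1.4 + 6.3 − 0.6) / 5 = -1.3800%
Mean R_m = (-8.3 − 7.5 + 4.7 + 5.6 + 5.4) / 5 = -0.0200%
Σ(R_i − R̄_i)(R_m − R̄_m) = 149.1620  ⇒  Cov = 149.1620 / 4 = 37.2905
Σ(R_m − R̄_m)² = 207.7480  ⇒  Var(R_m) = 207.7480 / 4 = 51.9370
β = Cov / Var(R_m) = 37.2905 / 51.9370 = 0.7180
MRP = 12.4% − 3.2% = 9.20%
E(R) = R_f + β × MRP = 3.2% + 0.7180 × 9.2% = 9.81%

9.81%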